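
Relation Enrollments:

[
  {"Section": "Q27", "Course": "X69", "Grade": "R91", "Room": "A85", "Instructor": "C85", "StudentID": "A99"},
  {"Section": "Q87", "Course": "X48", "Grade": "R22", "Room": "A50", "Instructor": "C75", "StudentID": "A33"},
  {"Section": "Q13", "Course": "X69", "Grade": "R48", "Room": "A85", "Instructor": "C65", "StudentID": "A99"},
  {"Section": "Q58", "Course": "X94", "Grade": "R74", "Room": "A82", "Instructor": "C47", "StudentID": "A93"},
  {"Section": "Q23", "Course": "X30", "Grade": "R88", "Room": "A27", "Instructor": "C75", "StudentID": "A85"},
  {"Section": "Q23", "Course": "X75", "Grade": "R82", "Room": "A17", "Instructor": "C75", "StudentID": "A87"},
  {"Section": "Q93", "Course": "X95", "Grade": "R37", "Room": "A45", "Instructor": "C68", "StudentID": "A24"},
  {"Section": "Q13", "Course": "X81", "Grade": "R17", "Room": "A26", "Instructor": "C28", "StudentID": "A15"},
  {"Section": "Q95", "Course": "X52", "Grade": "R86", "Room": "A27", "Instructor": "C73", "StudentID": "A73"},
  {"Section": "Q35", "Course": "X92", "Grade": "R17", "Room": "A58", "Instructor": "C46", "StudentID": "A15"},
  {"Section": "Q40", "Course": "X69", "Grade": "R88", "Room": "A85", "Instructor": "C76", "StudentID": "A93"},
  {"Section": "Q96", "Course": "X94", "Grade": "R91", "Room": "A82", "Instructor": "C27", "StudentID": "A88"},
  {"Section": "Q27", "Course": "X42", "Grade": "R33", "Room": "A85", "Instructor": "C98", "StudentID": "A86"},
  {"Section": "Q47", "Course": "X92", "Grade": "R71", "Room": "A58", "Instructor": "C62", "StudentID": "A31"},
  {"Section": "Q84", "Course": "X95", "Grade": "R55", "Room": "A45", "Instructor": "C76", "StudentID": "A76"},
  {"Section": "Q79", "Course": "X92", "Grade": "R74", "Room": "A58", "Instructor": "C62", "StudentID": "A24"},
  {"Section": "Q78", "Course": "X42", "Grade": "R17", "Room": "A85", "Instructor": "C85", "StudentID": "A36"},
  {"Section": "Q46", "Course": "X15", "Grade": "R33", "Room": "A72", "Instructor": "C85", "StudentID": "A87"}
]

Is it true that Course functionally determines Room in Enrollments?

Course=X69: 3 rows → Room = A85, A85, A85 ✓
Course=X48: 1 row → Room = A50 ✓
Course=X94: 2 rows → Room = A82, A82 ✓
Course=X30: 1 row → Room = A27 ✓
Course=X75: 1 row → Room = A17 ✓
Course=X95: 2 rows → Room = A45, A45 ✓
Course=X81: 1 row → Room = A26 ✓
Course=X52: 1 row → Room = A27 ✓
Course=X92: 3 rows → Room = A58, A58, A58 ✓
Course=X42: 2 rows → Room = A85, A85 ✓
Course=X15: 1 row → Room = A72 ✓
Every Course value is associated with a single Room value, so Course -> Room holds.

Yes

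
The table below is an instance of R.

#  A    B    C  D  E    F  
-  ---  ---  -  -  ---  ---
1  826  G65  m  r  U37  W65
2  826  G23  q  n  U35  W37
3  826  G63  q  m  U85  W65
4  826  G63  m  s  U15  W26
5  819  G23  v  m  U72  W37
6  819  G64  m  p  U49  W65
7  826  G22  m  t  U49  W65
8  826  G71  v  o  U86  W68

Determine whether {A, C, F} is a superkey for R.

No

Rows 1 and 7 have the same {A, C, F} value (A=826, C=m, F=W65) but are distinct tuples, so {A, C, F} does not determine every attribute — not a superkey.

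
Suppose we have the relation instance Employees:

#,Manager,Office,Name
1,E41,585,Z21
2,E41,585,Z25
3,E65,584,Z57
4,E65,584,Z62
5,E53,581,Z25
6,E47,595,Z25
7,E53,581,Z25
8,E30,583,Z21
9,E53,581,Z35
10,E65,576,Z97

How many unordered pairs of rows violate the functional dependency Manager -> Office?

2

Manager=E41: all 2 rows agree on Office — 0 pairs.
Manager=E65: violating pairs (3,10), (4,10) — 2 pairs.
Manager=E53: all 3 rows agree on Office — 0 pairs.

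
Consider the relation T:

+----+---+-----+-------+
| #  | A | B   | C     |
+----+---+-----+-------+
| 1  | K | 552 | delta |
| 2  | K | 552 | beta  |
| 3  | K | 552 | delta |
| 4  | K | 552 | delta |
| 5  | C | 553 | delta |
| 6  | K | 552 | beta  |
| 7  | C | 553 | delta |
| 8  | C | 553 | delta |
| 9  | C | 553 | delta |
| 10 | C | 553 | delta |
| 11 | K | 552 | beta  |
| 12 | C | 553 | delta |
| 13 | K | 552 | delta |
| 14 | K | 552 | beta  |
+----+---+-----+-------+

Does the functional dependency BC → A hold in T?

Yes

(B=552, C=delta): rows 1, 3, 4, 13 → A = K, K, K, K ✓
(B=552, C=beta): rows 2, 6, 11, 14 → A = K, K, K, K ✓
(B=553, C=delta): rows 5, 7, 8, 9, 10, 12 → A = C, C, C, C, C, C ✓
Every BC value is associated with a single A value, so BC → A holds.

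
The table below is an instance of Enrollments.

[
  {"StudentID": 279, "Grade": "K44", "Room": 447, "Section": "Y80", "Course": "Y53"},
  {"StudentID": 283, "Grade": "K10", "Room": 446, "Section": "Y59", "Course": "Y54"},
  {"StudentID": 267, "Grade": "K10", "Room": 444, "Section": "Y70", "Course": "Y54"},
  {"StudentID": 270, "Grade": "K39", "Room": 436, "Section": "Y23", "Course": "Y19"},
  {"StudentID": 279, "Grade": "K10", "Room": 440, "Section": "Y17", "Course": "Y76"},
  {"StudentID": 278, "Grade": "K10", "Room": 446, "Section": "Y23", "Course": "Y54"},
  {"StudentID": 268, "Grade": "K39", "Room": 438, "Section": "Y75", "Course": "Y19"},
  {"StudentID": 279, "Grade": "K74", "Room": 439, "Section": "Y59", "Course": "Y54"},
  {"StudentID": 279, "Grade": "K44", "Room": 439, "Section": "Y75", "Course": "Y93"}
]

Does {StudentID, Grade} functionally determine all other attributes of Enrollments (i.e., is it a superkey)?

Two distinct rows share (StudentID=279, Grade=K44), so {StudentID, Grade} does not determine every attribute — not a superkey.

No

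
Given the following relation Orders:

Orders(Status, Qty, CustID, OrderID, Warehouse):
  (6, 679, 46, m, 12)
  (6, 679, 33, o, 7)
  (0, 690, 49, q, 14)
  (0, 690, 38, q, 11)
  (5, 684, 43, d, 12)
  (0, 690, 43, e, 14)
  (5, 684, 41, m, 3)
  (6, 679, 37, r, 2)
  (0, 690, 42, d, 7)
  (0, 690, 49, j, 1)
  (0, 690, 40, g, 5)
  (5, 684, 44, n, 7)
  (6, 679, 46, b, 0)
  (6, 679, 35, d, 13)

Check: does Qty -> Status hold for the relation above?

Qty=679: 5 rows → Status = 6, 6, 6, 6, 6 ✓
Qty=690: 6 rows → Status = 0, 0, 0, 0, 0, 0 ✓
Qty=684: 3 rows → Status = 5, 5, 5 ✓
Every Qty value is associated with a single Status value, so Qty -> Status holds.

Yes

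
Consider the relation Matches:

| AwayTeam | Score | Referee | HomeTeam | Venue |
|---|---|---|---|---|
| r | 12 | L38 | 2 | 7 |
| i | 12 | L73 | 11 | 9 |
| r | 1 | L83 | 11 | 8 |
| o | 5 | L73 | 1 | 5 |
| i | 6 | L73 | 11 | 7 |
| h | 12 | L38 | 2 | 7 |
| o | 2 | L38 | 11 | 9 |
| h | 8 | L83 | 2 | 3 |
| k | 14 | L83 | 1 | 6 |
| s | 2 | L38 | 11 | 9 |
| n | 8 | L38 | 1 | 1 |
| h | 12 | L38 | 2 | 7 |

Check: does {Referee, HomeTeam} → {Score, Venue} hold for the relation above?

(Referee=L38, HomeTeam=2): 3 rows → {Score,Venue} = (12, 7), (12, 7), (12, 7) ✓
(Referee=L73, HomeTeam=11): 2 rows → {Score,Venue} takes values {(12, 9), (6, 7)} — violation
(Referee=L83, HomeTeam=11): 1 row → {Score,Venue} = (1, 8) ✓
(Referee=L73, HomeTeam=1): 1 row → {Score,Venue} = (5, 5) ✓
(Referee=L38, HomeTeam=11): 2 rows → {Score,Venue} = (2, 9), (2, 9) ✓
(Referee=L83, HomeTeam=2): 1 row → {Score,Venue} = (8, 3) ✓
(Referee=L83, HomeTeam=1): 1 row → {Score,Venue} = (14, 6) ✓
(Referee=L38, HomeTeam=1): 1 row → {Score,Venue} = (8, 1) ✓
Two rows agree on {Referee, HomeTeam} but differ on {Score, Venue}, so {Referee, HomeTeam} → {Score, Venue} does not hold.

No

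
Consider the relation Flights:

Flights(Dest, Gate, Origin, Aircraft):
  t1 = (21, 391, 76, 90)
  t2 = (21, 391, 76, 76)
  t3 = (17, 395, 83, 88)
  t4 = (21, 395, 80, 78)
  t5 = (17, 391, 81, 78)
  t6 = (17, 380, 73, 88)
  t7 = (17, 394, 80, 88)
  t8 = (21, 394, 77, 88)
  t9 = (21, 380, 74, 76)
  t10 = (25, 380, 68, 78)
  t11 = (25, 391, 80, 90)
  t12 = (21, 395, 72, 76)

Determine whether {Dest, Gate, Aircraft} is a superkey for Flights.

Yes

All 12 rows have distinct {Dest, Gate, Aircraft} values, so {Dest, Gate, Aircraft} → (all attributes) holds and {Dest, Gate, Aircraft} is a superkey.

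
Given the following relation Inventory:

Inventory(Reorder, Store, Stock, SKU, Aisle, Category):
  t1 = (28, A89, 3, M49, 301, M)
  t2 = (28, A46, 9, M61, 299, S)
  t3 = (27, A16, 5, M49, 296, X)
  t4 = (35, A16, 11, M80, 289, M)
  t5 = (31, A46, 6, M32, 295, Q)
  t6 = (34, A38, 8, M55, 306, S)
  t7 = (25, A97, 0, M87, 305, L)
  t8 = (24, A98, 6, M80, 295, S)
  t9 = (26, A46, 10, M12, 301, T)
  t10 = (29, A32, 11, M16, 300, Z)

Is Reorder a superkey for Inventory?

No

Rows 1 and 2 have the same Reorder value Reorder=28 but are distinct tuples, so Reorder does not determine every attribute — not a superkey.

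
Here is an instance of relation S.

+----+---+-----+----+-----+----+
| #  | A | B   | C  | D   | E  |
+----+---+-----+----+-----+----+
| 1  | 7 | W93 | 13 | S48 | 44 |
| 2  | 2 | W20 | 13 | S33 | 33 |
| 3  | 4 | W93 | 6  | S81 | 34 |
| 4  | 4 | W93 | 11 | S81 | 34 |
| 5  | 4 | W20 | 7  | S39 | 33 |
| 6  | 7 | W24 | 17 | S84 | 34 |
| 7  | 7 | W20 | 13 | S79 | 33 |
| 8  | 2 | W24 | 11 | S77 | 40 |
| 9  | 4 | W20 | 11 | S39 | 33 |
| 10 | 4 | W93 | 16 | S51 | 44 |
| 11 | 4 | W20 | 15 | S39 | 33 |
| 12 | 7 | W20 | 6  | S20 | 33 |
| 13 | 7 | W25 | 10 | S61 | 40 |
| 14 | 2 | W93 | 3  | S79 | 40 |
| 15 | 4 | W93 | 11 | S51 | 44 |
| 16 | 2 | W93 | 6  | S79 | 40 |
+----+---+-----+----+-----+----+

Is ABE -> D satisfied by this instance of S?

No

(A=7, B=W93, E=44): row 1 → D = S48 ✓
(A=2, B=W20, E=33): row 2 → D = S33 ✓
(A=4, B=W93, E=34): rows 3, 4 → D = S81, S81 ✓
(A=4, B=W20, E=33): rows 5, 9, 11 → D = S39, S39, S39 ✓
(A=7, B=W24, E=34): row 6 → D = S84 ✓
(A=7, B=W20, E=33): rows 7, 12 → D takes values {S79, S20} — violation
(A=2, B=W24, E=40): row 8 → D = S77 ✓
(A=4, B=W93, E=44): rows 10, 15 → D = S51, S51 ✓
(A=7, B=W25, E=40): row 13 → D = S61 ✓
(A=2, B=W93, E=40): rows 14, 16 → D = S79, S79 ✓
Two rows agree on ABE but differ on D, so ABE -> D does not hold.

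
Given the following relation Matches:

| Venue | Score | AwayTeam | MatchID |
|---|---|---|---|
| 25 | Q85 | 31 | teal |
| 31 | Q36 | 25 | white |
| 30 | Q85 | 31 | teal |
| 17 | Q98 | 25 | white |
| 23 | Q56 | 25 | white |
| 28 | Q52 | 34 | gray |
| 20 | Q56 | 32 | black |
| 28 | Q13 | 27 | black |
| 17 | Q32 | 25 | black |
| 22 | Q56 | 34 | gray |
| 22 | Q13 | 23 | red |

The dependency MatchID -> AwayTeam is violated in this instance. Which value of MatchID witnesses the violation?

MatchID=teal: 2 rows → AwayTeam = 31, 31 ✓
MatchID=white: 3 rows → AwayTeam = 25, 25, 25 ✓
MatchID=gray: 2 rows → AwayTeam = 34, 34 ✓
MatchID=black: 3 rows → AwayTeam takes values {32, 27, 25} — violation
MatchID=red: 1 row → AwayTeam = 23 ✓
The only MatchID value with inconsistent AwayTeam is MatchID=black.

black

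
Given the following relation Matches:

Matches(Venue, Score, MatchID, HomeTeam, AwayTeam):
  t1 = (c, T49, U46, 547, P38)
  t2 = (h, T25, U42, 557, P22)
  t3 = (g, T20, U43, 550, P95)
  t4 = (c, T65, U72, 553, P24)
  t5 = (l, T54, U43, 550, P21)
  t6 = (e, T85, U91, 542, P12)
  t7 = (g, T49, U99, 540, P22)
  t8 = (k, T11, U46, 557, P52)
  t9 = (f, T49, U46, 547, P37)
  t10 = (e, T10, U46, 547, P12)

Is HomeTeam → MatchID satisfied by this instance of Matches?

HomeTeam=547: rows 1, 9, 10 → MatchID = U46, U46, U46 ✓
HomeTeam=557: rows 2, 8 → MatchID takes values {U42, U46} — violation
HomeTeam=550: rows 3, 5 → MatchID = U43, U43 ✓
HomeTeam=553: row 4 → MatchID = U72 ✓
HomeTeam=542: row 6 → MatchID = U91 ✓
HomeTeam=540: row 7 → MatchID = U99 ✓
Two rows agree on HomeTeam but differ on MatchID, so HomeTeam → MatchID does not hold.

No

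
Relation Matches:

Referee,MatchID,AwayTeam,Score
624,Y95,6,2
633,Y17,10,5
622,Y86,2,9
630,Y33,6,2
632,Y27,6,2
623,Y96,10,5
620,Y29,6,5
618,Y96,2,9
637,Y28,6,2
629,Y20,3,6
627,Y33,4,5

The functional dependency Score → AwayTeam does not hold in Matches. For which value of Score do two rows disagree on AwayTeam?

Score=2: 4 rows → AwayTeam = 6, 6, 6, 6 ✓
Score=5: 4 rows → AwayTeam takes values {10, 6, 4} — violation
Score=9: 2 rows → AwayTeam = 2, 2 ✓
Score=6: 1 row → AwayTeam = 3 ✓
The only Score value with inconsistent AwayTeam is Score=5.

5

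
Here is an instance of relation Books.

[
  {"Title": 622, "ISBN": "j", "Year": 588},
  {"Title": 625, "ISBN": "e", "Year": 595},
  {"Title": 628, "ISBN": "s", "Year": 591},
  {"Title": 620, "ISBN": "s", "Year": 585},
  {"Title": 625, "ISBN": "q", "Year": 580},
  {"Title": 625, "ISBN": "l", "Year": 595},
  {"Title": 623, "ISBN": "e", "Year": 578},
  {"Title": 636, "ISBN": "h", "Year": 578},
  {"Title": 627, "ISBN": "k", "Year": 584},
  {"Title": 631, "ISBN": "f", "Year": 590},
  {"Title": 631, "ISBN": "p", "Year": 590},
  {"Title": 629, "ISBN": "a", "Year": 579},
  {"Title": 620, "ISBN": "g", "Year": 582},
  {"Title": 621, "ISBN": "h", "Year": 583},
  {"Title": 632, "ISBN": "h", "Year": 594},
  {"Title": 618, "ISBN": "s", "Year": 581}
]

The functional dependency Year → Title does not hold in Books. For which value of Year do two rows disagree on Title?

578

Year=588: 1 row → Title = 622 ✓
Year=595: 2 rows → Title = 625, 625 ✓
Year=591: 1 row → Title = 628 ✓
Year=585: 1 row → Title = 620 ✓
Year=580: 1 row → Title = 625 ✓
Year=578: 2 rows → Title takes values {623, 636} — violation
Year=584: 1 row → Title = 627 ✓
Year=590: 2 rows → Title = 631, 631 ✓
Year=579: 1 row → Title = 629 ✓
Year=582: 1 row → Title = 620 ✓
Year=583: 1 row → Title = 621 ✓
Year=594: 1 row → Title = 632 ✓
Year=581: 1 row → Title = 618 ✓
The only Year value with inconsistent Title is Year=578.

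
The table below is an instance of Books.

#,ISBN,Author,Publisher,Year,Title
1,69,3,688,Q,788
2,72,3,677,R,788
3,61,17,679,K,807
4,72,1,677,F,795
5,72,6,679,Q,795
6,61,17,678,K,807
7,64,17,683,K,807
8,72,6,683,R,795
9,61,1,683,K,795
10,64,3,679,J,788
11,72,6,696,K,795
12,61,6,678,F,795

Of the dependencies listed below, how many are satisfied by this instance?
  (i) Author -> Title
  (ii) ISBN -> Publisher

1

(i) Author -> Title: every LHS value maps to a single RHS value — holds.
(ii) ISBN -> Publisher: ISBN=72: rows 2, 4, 5, 8, 11 → Publisher takes values {677, 679, 683, 696} — violation; ISBN=61: rows 3, 6, 9, 12 → Publisher takes values {679, 678, 683} — violation; ISBN=64: rows 7, 10 → Publisher takes values {683, 679} — violation — fails.
1 of the 2 dependencies holds.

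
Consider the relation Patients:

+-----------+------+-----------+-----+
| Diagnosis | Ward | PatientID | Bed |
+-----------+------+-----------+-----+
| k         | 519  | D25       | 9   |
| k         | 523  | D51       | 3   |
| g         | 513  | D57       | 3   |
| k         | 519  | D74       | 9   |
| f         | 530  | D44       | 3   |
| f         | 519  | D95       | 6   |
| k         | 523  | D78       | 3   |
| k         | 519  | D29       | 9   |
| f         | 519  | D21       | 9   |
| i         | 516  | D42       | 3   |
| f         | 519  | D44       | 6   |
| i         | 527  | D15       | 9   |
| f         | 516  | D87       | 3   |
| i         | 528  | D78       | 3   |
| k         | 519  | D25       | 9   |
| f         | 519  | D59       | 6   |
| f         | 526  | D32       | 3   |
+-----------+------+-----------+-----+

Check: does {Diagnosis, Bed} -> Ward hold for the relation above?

No

(Diagnosis=k, Bed=9): 4 rows → Ward = 519, 519, 519, 519 ✓
(Diagnosis=k, Bed=3): 2 rows → Ward = 523, 523 ✓
(Diagnosis=g, Bed=3): 1 row → Ward = 513 ✓
(Diagnosis=f, Bed=3): 3 rows → Ward takes values {530, 516, 526} — violation
(Diagnosis=f, Bed=6): 3 rows → Ward = 519, 519, 519 ✓
(Diagnosis=f, Bed=9): 1 row → Ward = 519 ✓
(Diagnosis=i, Bed=3): 2 rows → Ward takes values {516, 528} — violation
(Diagnosis=i, Bed=9): 1 row → Ward = 527 ✓
Two rows agree on {Diagnosis, Bed} but differ on Ward, so {Diagnosis, Bed} -> Ward does not hold.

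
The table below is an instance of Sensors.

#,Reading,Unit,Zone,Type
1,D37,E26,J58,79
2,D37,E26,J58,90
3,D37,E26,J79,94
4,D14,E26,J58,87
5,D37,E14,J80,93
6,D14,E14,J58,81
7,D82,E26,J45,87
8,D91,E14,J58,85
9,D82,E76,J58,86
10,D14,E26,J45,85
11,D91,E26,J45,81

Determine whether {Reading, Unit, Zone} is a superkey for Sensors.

No

Rows 1 and 2 have the same {Reading, Unit, Zone} value (Reading=D37, Unit=E26, Zone=J58) but are distinct tuples, so {Reading, Unit, Zone} does not determine every attribute — not a superkey.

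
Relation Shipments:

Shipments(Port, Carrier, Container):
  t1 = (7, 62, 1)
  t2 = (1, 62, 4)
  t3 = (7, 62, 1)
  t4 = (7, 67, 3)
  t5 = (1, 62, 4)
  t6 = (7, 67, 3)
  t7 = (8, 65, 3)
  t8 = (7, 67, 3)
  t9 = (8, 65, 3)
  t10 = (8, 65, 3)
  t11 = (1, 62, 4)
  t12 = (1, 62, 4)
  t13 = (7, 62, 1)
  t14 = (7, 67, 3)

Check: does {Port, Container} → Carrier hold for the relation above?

(Port=7, Container=1): rows 1, 3, 13 → Carrier = 62, 62, 62 ✓
(Port=1, Container=4): rows 2, 5, 11, 12 → Carrier = 62, 62, 62, 62 ✓
(Port=7, Container=3): rows 4, 6, 8, 14 → Carrier = 67, 67, 67, 67 ✓
(Port=8, Container=3): rows 7, 9, 10 → Carrier = 65, 65, 65 ✓
Every {Port, Container} value is associated with a single Carrier value, so {Port, Container} → Carrier holds.

Yes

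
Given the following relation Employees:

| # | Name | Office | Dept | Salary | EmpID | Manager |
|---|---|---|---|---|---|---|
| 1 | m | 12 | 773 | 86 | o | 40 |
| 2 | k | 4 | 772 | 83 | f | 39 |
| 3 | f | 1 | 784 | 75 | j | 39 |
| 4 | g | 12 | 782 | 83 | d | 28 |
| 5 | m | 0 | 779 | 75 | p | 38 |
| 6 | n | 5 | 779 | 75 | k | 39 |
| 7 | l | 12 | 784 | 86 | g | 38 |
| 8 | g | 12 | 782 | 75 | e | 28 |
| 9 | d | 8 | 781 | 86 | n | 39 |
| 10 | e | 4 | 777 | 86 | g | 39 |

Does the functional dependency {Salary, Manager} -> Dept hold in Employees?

No

(Salary=86, Manager=40): row 1 → Dept = 773 ✓
(Salary=83, Manager=39): row 2 → Dept = 772 ✓
(Salary=75, Manager=39): rows 3, 6 → Dept takes values {784, 779} — violation
(Salary=83, Manager=28): row 4 → Dept = 782 ✓
(Salary=75, Manager=38): row 5 → Dept = 779 ✓
(Salary=86, Manager=38): row 7 → Dept = 784 ✓
(Salary=75, Manager=28): row 8 → Dept = 782 ✓
(Salary=86, Manager=39): rows 9, 10 → Dept takes values {781, 777} — violation
Two rows agree on {Salary, Manager} but differ on Dept, so {Salary, Manager} -> Dept does not hold.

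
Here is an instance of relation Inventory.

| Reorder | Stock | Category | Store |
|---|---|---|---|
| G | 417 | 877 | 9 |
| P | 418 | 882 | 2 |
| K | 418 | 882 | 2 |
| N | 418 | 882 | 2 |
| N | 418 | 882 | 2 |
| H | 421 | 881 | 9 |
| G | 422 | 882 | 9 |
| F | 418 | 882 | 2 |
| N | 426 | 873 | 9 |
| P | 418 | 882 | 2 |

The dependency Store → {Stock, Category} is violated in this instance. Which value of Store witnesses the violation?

Store=9: 4 rows → {Stock,Category} takes values {(417, 877), (421, 881), (422, 882), (426, 873)} — violation
Store=2: 6 rows → {Stock,Category} = (418, 882), (418, 882), (418, 882), (418, 882), (418, 882), (418, 882) ✓
The only Store value with inconsistent RHS is Store=9.

9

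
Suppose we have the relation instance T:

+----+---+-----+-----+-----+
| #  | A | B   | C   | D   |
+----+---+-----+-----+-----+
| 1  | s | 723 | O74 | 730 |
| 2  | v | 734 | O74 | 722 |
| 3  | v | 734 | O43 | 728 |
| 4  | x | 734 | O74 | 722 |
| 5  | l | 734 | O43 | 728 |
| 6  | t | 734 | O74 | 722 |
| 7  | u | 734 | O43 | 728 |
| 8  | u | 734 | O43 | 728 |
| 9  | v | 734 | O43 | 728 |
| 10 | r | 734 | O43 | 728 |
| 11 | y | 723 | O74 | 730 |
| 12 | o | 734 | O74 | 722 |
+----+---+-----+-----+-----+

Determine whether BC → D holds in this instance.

Yes

(B=723, C=O74): rows 1, 11 → D = 730, 730 ✓
(B=734, C=O74): rows 2, 4, 6, 12 → D = 722, 722, 722, 722 ✓
(B=734, C=O43): rows 3, 5, 7, 8, 9, 10 → D = 728, 728, 728, 728, 728, 728 ✓
Every BC value is associated with a single D value, so BC → D holds.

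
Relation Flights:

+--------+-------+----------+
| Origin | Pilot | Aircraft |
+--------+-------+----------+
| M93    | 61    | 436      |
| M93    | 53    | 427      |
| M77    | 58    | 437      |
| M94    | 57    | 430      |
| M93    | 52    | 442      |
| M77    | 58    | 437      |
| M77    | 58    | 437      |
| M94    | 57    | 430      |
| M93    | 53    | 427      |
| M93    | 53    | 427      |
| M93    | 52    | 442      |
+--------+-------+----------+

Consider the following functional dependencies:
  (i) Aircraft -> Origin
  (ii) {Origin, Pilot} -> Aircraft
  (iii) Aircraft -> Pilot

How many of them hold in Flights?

(i) Aircraft -> Origin: every LHS value maps to a single RHS value — holds.
(ii) {Origin, Pilot} -> Aircraft: every LHS value maps to a single RHS value — holds.
(iii) Aircraft -> Pilot: every LHS value maps to a single RHS value — holds.
3 of the 3 dependencies hold.

3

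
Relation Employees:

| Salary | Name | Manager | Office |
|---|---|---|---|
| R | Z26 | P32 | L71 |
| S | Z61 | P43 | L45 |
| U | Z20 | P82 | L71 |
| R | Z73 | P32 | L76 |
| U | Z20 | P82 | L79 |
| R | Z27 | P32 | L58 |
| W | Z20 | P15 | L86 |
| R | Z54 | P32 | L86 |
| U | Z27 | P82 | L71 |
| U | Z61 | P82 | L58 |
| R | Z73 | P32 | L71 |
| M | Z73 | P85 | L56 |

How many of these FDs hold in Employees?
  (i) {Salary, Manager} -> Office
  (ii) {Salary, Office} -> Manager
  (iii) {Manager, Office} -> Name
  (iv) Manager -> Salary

2

(i) {Salary, Manager} -> Office: (Salary=R, Manager=P32): 5 rows → Office takes values {L71, L76, L58, L86} — violation; (Salary=U, Manager=P82): 4 rows → Office takes values {L71, L79, L58} — violation — fails.
(ii) {Salary, Office} -> Manager: every LHS value maps to a single RHS value — holds.
(iii) {Manager, Office} -> Name: (Manager=P32, Office=L71): 2 rows → Name takes values {Z26, Z73} — violation; (Manager=P82, Office=L71): 2 rows → Name takes values {Z20, Z27} — violation — fails.
(iv) Manager -> Salary: every LHS value maps to a single RHS value — holds.
2 of the 4 dependencies hold.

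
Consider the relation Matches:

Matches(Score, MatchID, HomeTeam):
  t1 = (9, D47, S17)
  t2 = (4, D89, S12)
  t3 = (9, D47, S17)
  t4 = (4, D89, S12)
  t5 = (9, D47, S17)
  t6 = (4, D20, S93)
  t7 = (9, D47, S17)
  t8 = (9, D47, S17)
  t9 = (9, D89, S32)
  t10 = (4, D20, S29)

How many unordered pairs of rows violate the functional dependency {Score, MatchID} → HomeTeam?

(Score=9, MatchID=D47): all 5 rows agree on HomeTeam — 0 pairs.
(Score=4, MatchID=D89): all 2 rows agree on HomeTeam — 0 pairs.
(Score=4, MatchID=D20): violating pairs (6,10) — 1 pair.

1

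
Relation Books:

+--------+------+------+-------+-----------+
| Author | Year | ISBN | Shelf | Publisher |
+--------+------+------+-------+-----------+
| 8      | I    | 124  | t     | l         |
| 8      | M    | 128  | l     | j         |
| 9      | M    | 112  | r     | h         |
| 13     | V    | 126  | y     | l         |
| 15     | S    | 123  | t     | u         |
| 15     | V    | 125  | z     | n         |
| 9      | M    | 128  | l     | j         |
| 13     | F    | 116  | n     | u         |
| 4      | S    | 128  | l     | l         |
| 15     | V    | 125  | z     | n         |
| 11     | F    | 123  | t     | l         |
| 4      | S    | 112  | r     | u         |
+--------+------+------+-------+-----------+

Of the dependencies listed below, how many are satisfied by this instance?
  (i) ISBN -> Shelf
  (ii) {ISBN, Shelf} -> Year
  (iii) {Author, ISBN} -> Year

2

(i) ISBN -> Shelf: every LHS value maps to a single RHS value — holds.
(ii) {ISBN, Shelf} -> Year: (ISBN=128, Shelf=l): 3 rows → Year takes values {M, S} — violation; (ISBN=112, Shelf=r): 2 rows → Year takes values {M, S} — violation; (ISBN=123, Shelf=t): 2 rows → Year takes values {S, F} — violation — fails.
(iii) {Author, ISBN} -> Year: every LHS value maps to a single RHS value — holds.
2 of the 3 dependencies hold.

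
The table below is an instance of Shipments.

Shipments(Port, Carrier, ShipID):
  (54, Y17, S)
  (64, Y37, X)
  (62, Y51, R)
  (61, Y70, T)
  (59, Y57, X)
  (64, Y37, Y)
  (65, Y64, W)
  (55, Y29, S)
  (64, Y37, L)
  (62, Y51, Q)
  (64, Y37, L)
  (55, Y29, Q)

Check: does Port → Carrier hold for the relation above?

Port=54: 1 row → Carrier = Y17 ✓
Port=64: 4 rows → Carrier = Y37, Y37, Y37, Y37 ✓
Port=62: 2 rows → Carrier = Y51, Y51 ✓
Port=61: 1 row → Carrier = Y70 ✓
Port=59: 1 row → Carrier = Y57 ✓
Port=65: 1 row → Carrier = Y64 ✓
Port=55: 2 rows → Carrier = Y29, Y29 ✓
Every Port value is associated with a single Carrier value, so Port → Carrier holds.

Yes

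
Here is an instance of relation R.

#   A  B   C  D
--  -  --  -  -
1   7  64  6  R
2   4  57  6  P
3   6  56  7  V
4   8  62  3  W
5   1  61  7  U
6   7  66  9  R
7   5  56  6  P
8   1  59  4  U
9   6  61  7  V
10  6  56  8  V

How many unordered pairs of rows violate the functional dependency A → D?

0

A=7: all 2 rows agree on D — 0 pairs.
A=6: all 3 rows agree on D — 0 pairs.
A=1: all 2 rows agree on D — 0 pairs.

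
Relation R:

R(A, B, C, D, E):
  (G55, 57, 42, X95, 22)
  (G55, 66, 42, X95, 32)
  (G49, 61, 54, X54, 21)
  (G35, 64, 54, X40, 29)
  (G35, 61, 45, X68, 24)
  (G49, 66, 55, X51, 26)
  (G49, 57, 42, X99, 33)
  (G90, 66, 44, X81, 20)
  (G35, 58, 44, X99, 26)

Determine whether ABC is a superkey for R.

Yes

All 9 rows have distinct ABC values, so ABC → (all attributes) holds and ABC is a superkey.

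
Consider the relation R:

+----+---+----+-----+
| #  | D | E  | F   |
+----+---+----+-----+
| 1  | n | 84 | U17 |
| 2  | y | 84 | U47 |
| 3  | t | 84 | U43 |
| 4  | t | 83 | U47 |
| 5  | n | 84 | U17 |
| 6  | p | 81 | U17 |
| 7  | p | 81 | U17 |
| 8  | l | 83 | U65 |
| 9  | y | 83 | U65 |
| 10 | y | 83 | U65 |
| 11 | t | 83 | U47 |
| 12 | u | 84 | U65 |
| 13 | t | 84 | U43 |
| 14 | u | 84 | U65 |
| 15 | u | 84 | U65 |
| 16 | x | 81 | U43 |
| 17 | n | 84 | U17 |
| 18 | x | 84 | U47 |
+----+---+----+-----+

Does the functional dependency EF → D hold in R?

No

(E=84, F=U17): rows 1, 5, 17 → D = n, n, n ✓
(E=84, F=U47): rows 2, 18 → D takes values {y, x} — violation
(E=84, F=U43): rows 3, 13 → D = t, t ✓
(E=83, F=U47): rows 4, 11 → D = t, t ✓
(E=81, F=U17): rows 6, 7 → D = p, p ✓
(E=83, F=U65): rows 8, 9, 10 → D takes values {l, y} — violation
(E=84, F=U65): rows 12, 14, 15 → D = u, u, u ✓
(E=81, F=U43): row 16 → D = x ✓
Two rows agree on EF but differ on D, so EF → D does not hold.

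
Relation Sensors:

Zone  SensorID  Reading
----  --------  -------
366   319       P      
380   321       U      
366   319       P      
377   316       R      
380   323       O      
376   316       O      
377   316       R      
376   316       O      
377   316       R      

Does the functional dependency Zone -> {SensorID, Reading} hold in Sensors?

No

Zone=366: 2 rows → {SensorID,Reading} = (319, P), (319, P) ✓
Zone=380: 2 rows → {SensorID,Reading} takes values {(321, U), (323, O)} — violation
Zone=377: 3 rows → {SensorID,Reading} = (316, R), (316, R), (316, R) ✓
Zone=376: 2 rows → {SensorID,Reading} = (316, O), (316, O) ✓
Two rows agree on Zone but differ on {SensorID, Reading}, so Zone -> {SensorID, Reading} does not hold.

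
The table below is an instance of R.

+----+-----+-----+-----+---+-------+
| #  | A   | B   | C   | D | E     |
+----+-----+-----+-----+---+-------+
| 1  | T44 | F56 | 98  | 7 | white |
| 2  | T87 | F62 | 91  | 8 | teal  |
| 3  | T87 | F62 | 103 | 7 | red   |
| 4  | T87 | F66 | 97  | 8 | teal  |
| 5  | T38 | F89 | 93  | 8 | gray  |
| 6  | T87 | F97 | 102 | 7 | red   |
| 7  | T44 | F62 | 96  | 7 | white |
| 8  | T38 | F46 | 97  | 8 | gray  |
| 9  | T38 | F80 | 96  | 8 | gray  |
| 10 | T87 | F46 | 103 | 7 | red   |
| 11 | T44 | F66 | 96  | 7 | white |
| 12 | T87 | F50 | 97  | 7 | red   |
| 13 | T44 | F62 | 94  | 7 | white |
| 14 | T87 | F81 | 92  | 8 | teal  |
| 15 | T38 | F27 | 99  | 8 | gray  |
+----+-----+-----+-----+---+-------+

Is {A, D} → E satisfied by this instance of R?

(A=T44, D=7): rows 1, 7, 11, 13 → E = white, white, white, white ✓
(A=T87, D=8): rows 2, 4, 14 → E = teal, teal, teal ✓
(A=T87, D=7): rows 3, 6, 10, 12 → E = red, red, red, red ✓
(A=T38, D=8): rows 5, 8, 9, 15 → E = gray, gray, gray, gray ✓
Every {A, D} value is associated with a single E value, so {A, D} → E holds.

Yes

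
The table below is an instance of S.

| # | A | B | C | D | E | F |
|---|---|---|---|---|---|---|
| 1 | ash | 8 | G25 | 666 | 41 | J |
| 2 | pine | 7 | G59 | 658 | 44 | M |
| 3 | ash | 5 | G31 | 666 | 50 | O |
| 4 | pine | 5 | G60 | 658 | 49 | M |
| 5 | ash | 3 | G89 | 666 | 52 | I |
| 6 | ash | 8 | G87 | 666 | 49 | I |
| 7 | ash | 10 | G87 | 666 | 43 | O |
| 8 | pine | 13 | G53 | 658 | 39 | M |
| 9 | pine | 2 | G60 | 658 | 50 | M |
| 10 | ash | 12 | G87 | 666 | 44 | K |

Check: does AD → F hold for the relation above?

No

(A=ash, D=666): rows 1, 3, 5, 6, 7, 10 → F takes values {J, O, I, K} — violation
(A=pine, D=658): rows 2, 4, 8, 9 → F = M, M, M, M ✓
Two rows agree on AD but differ on F, so AD → F does not hold.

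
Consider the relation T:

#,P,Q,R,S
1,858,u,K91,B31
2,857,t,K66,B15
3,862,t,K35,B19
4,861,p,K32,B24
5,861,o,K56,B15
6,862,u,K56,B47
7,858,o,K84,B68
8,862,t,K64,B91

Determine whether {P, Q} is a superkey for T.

No

Rows 3 and 8 have the same {P, Q} value (P=862, Q=t) but are distinct tuples, so {P, Q} does not determine every attribute — not a superkey.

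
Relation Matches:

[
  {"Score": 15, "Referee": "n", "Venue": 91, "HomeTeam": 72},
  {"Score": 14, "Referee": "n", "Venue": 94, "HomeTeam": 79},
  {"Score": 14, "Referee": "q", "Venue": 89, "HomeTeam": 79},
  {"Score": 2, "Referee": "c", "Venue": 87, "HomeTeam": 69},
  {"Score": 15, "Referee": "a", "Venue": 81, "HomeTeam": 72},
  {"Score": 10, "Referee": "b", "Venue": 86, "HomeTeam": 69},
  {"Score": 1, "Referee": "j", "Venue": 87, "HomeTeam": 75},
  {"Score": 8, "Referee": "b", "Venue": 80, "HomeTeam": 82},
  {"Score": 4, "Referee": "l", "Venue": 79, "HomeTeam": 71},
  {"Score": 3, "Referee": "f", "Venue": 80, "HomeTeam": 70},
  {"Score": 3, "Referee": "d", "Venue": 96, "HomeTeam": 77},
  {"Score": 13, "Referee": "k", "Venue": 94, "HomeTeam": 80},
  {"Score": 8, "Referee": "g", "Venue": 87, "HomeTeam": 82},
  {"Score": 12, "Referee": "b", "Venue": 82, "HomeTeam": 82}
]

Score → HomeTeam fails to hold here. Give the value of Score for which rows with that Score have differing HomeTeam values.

Score=15: 2 rows → HomeTeam = 72, 72 ✓
Score=14: 2 rows → HomeTeam = 79, 79 ✓
Score=2: 1 row → HomeTeam = 69 ✓
Score=10: 1 row → HomeTeam = 69 ✓
Score=1: 1 row → HomeTeam = 75 ✓
Score=8: 2 rows → HomeTeam = 82, 82 ✓
Score=4: 1 row → HomeTeam = 71 ✓
Score=3: 2 rows → HomeTeam takes values {70, 77} — violation
Score=13: 1 row → HomeTeam = 80 ✓
Score=12: 1 row → HomeTeam = 82 ✓
The only Score value with inconsistent HomeTeam is Score=3.

3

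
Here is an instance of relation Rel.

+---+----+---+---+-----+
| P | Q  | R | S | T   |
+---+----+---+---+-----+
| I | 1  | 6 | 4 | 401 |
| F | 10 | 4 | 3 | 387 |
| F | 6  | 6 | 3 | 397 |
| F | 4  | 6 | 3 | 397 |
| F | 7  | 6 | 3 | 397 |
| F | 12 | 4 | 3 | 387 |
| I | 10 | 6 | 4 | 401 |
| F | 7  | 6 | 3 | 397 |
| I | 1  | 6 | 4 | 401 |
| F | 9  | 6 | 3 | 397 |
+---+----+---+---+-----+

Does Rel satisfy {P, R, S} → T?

(P=I, R=6, S=4): 3 rows → T = 401, 401, 401 ✓
(P=F, R=4, S=3): 2 rows → T = 387, 387 ✓
(P=F, R=6, S=3): 5 rows → T = 397, 397, 397, 397, 397 ✓
Every {P, R, S} value is associated with a single T value, so {P, R, S} → T holds.

Yes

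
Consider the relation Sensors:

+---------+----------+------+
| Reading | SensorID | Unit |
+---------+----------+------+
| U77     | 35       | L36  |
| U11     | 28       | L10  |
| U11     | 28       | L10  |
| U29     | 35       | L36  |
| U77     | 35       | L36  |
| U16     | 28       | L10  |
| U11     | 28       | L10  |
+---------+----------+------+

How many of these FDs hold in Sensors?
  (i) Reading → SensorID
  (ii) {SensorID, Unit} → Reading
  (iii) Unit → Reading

1

(i) Reading → SensorID: every LHS value maps to a single RHS value — holds.
(ii) {SensorID, Unit} → Reading: (SensorID=35, Unit=L36): 3 rows → Reading takes values {U77, U29} — violation; (SensorID=28, Unit=L10): 4 rows → Reading takes values {U11, U16} — violation — fails.
(iii) Unit → Reading: Unit=L36: 3 rows → Reading takes values {U77, U29} — violation; Unit=L10: 4 rows → Reading takes values {U11, U16} — violation — fails.
1 of the 3 dependencies holds.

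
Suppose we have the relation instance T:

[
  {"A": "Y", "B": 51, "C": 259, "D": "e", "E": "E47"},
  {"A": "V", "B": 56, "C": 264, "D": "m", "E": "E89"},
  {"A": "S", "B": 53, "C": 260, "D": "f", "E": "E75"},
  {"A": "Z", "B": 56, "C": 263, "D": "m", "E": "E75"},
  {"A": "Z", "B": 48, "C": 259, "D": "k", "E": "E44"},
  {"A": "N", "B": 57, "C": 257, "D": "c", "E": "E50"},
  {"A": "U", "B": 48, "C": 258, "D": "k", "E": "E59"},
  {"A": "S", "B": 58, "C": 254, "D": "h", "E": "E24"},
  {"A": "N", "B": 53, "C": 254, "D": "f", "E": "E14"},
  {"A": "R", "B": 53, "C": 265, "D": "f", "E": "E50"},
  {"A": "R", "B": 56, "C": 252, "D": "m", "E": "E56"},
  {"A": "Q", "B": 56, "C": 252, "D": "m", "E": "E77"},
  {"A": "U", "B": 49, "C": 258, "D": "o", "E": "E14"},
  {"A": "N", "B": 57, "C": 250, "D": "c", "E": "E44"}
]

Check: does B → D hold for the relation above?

Yes

B=51: 1 row → D = e ✓
B=56: 4 rows → D = m, m, m, m ✓
B=53: 3 rows → D = f, f, f ✓
B=48: 2 rows → D = k, k ✓
B=57: 2 rows → D = c, c ✓
B=58: 1 row → D = h ✓
B=49: 1 row → D = o ✓
Every B value is associated with a single D value, so B → D holds.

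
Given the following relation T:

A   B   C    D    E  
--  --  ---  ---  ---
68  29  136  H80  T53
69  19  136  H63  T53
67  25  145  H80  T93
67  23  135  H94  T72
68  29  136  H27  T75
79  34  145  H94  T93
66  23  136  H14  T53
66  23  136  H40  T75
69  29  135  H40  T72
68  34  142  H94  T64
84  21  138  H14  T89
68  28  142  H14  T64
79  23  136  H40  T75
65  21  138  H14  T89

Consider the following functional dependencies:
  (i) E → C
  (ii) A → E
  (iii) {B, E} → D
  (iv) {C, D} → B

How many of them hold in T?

(i) E → C: every LHS value maps to a single RHS value — holds.
(ii) A → E: A=68: 4 rows → E takes values {T53, T75, T64} — violation; A=69: 2 rows → E takes values {T53, T72} — violation; A=67: 2 rows → E takes values {T93, T72} — violation; A=79: 2 rows → E takes values {T93, T75} — violation; A=66: 2 rows → E takes values {T53, T75} — violation — fails.
(iii) {B, E} → D: every LHS value maps to a single RHS value — holds.
(iv) {C, D} → B: every LHS value maps to a single RHS value — holds.
3 of the 4 dependencies hold.

3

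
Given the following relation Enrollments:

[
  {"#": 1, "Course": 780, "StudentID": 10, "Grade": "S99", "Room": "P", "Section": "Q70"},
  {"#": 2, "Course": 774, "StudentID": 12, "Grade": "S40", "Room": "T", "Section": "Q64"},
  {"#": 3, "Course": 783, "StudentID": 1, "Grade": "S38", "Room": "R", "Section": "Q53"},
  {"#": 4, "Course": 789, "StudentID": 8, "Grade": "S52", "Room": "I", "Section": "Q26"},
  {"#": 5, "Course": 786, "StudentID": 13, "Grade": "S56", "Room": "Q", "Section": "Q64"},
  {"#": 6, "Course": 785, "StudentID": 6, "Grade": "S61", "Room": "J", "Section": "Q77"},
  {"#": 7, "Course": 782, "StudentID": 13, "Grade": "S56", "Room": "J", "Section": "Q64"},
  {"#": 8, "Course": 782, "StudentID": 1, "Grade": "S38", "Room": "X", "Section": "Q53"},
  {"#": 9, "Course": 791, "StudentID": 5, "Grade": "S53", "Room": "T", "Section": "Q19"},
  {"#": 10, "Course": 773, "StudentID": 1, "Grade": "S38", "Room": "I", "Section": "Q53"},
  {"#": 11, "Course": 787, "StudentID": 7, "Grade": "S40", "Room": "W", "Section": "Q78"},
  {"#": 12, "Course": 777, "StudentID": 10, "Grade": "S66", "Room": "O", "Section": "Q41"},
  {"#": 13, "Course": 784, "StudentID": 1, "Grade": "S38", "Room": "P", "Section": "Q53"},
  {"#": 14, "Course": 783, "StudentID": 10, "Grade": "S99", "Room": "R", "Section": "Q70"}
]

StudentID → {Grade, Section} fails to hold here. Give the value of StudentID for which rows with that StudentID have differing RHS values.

10

StudentID=10: rows 1, 12, 14 → {Grade,Section} takes values {(S99, Q70), (S66, Q41)} — violation
StudentID=12: row 2 → {Grade,Section} = (S40, Q64) ✓
StudentID=1: rows 3, 8, 10, 13 → {Grade,Section} = (S38, Q53), (S38, Q53), (S38, Q53), (S38, Q53) ✓
StudentID=8: row 4 → {Grade,Section} = (S52, Q26) ✓
StudentID=13: rows 5, 7 → {Grade,Section} = (S56, Q64), (S56, Q64) ✓
StudentID=6: row 6 → {Grade,Section} = (S61, Q77) ✓
StudentID=5: row 9 → {Grade,Section} = (S53, Q19) ✓
StudentID=7: row 11 → {Grade,Section} = (S40, Q78) ✓
The only StudentID value with inconsistent RHS is StudentID=10.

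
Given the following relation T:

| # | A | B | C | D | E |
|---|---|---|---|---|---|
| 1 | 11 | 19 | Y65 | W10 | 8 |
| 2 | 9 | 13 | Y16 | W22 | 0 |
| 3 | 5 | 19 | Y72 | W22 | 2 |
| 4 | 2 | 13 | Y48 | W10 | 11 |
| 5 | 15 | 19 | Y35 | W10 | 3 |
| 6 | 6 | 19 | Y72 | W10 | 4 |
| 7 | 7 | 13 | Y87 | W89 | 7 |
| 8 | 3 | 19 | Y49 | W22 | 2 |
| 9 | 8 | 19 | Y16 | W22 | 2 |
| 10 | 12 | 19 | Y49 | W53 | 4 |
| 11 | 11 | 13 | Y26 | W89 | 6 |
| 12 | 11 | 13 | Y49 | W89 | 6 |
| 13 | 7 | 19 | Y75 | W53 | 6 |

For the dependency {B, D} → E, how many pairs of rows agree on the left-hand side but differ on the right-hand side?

6

(B=19, D=W10): violating pairs (1,5), (1,6), (5,6) — 3 pairs.
(B=19, D=W22): all 3 rows agree on E — 0 pairs.
(B=13, D=W89): violating pairs (7,11), (7,12) — 2 pairs.
(B=19, D=W53): violating pairs (10,13) — 1 pair.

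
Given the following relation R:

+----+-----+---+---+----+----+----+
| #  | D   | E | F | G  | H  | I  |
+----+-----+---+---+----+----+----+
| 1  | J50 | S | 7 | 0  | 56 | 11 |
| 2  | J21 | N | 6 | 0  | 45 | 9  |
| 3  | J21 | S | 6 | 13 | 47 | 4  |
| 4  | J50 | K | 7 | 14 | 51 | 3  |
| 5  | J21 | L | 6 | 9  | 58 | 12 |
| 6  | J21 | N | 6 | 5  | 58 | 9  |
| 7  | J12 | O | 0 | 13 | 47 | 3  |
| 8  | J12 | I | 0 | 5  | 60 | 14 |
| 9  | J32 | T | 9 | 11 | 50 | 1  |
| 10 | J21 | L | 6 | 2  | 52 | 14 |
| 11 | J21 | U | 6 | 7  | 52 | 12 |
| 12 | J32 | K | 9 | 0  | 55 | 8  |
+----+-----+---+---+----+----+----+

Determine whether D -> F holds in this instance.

D=J50: rows 1, 4 → F = 7, 7 ✓
D=J21: rows 2, 3, 5, 6, 10, 11 → F = 6, 6, 6, 6, 6, 6 ✓
D=J12: rows 7, 8 → F = 0, 0 ✓
D=J32: rows 9, 12 → F = 9, 9 ✓
Every D value is associated with a single F value, so D -> F holds.

Yes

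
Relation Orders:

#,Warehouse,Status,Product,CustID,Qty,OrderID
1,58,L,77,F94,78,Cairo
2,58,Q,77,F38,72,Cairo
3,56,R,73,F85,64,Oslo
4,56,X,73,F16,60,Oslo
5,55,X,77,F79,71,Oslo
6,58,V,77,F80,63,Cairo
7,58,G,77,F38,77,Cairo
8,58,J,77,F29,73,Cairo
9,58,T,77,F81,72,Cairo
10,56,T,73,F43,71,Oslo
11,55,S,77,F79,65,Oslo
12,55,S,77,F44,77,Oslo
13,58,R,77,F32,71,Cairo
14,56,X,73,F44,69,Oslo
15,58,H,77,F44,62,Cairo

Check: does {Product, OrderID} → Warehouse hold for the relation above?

Yes

(Product=77, OrderID=Cairo): rows 1, 2, 6, 7, 8, 9, 13, 15 → Warehouse = 58, 58, 58, 58, 58, 58, 58, 58 ✓
(Product=73, OrderID=Oslo): rows 3, 4, 10, 14 → Warehouse = 56, 56, 56, 56 ✓
(Product=77, OrderID=Oslo): rows 5, 11, 12 → Warehouse = 55, 55, 55 ✓
Every {Product, OrderID} value is associated with a single Warehouse value, so {Product, OrderID} → Warehouse holds.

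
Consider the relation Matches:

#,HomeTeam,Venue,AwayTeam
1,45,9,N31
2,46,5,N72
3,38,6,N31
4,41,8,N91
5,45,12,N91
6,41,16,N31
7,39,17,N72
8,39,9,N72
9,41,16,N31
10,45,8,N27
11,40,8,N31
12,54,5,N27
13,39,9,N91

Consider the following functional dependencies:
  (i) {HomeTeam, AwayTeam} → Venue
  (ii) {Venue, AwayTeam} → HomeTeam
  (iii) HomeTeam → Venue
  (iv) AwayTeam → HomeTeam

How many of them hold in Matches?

1

(i) {HomeTeam, AwayTeam} → Venue: (HomeTeam=39, AwayTeam=N72): rows 7, 8 → Venue takes values {17, 9} — violation — fails.
(ii) {Venue, AwayTeam} → HomeTeam: every LHS value maps to a single RHS value — holds.
(iii) HomeTeam → Venue: HomeTeam=45: rows 1, 5, 10 → Venue takes values {9, 12, 8} — violation; HomeTeam=41: rows 4, 6, 9 → Venue takes values {8, 16} — violation; HomeTeam=39: rows 7, 8, 13 → Venue takes values {17, 9} — violation — fails.
(iv) AwayTeam → HomeTeam: AwayTeam=N31: rows 1, 3, 6, 9, 11 → HomeTeam takes values {45, 38, 41, 40} — violation; AwayTeam=N72: rows 2, 7, 8 → HomeTeam takes values {46, 39} — violation; AwayTeam=N91: rows 4, 5, 13 → HomeTeam takes values {41, 45, 39} — violation; AwayTeam=N27: rows 10, 12 → HomeTeam takes values {45, 54} — violation — fails.
1 of the 4 dependencies holds.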